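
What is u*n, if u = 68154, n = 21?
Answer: 1431234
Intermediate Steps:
u*n = 68154*21 = 1431234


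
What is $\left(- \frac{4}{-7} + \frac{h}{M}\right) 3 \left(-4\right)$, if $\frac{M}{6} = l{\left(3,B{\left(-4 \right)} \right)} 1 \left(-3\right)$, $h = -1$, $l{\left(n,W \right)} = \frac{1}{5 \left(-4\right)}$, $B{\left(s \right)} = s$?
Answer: $\frac{136}{21} \approx 6.4762$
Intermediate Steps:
$l{\left(n,W \right)} = - \frac{1}{20}$ ($l{\left(n,W \right)} = \frac{1}{5} \left(- \frac{1}{4}\right) = - \frac{1}{20}$)
$M = \frac{9}{10}$ ($M = 6 \left(- \frac{1}{20}\right) 1 \left(-3\right) = 6 \left(\left(- \frac{1}{20}\right) \left(-3\right)\right) = 6 \cdot \frac{3}{20} = \frac{9}{10} \approx 0.9$)
$\left(- \frac{4}{-7} + \frac{h}{M}\right) 3 \left(-4\right) = \left(- \frac{4}{-7} - \frac{1}{\frac{9}{10}}\right) 3 \left(-4\right) = \left(\left(-4\right) \left(- \frac{1}{7}\right) - \frac{10}{9}\right) 3 \left(-4\right) = \left(\frac{4}{7} - \frac{10}{9}\right) 3 \left(-4\right) = \left(- \frac{34}{63}\right) 3 \left(-4\right) = \left(- \frac{34}{21}\right) \left(-4\right) = \frac{136}{21}$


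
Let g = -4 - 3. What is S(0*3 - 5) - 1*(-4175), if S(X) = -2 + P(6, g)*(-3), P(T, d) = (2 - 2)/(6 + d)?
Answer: 4173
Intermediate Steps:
g = -7
P(T, d) = 0 (P(T, d) = 0/(6 + d) = 0)
S(X) = -2 (S(X) = -2 + 0*(-3) = -2 + 0 = -2)
S(0*3 - 5) - 1*(-4175) = -2 - 1*(-4175) = -2 + 4175 = 4173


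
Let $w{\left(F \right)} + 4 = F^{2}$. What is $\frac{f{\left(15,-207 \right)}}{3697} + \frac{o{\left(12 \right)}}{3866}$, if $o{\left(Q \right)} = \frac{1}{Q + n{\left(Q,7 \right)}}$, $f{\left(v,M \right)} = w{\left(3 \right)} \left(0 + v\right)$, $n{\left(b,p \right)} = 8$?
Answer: $\frac{5802697}{285852040} \approx 0.0203$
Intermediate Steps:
$w{\left(F \right)} = -4 + F^{2}$
$f{\left(v,M \right)} = 5 v$ ($f{\left(v,M \right)} = \left(-4 + 3^{2}\right) \left(0 + v\right) = \left(-4 + 9\right) v = 5 v$)
$o{\left(Q \right)} = \frac{1}{8 + Q}$ ($o{\left(Q \right)} = \frac{1}{Q + 8} = \frac{1}{8 + Q}$)
$\frac{f{\left(15,-207 \right)}}{3697} + \frac{o{\left(12 \right)}}{3866} = \frac{5 \cdot 15}{3697} + \frac{1}{\left(8 + 12\right) 3866} = 75 \cdot \frac{1}{3697} + \frac{1}{20} \cdot \frac{1}{3866} = \frac{75}{3697} + \frac{1}{20} \cdot \frac{1}{3866} = \frac{75}{3697} + \frac{1}{77320} = \frac{5802697}{285852040}$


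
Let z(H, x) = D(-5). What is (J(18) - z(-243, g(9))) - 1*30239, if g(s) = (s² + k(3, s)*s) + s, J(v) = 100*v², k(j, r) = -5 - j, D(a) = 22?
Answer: 2139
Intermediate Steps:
g(s) = s² - 7*s (g(s) = (s² + (-5 - 1*3)*s) + s = (s² + (-5 - 3)*s) + s = (s² - 8*s) + s = s² - 7*s)
z(H, x) = 22
(J(18) - z(-243, g(9))) - 1*30239 = (100*18² - 1*22) - 1*30239 = (100*324 - 22) - 30239 = (32400 - 22) - 30239 = 32378 - 30239 = 2139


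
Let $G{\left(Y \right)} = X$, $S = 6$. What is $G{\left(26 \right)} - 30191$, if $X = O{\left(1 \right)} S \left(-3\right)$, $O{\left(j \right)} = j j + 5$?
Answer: $-30299$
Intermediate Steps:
$O{\left(j \right)} = 5 + j^{2}$ ($O{\left(j \right)} = j^{2} + 5 = 5 + j^{2}$)
$X = -108$ ($X = \left(5 + 1^{2}\right) 6 \left(-3\right) = \left(5 + 1\right) 6 \left(-3\right) = 6 \cdot 6 \left(-3\right) = 36 \left(-3\right) = -108$)
$G{\left(Y \right)} = -108$
$G{\left(26 \right)} - 30191 = -108 - 30191 = -30299$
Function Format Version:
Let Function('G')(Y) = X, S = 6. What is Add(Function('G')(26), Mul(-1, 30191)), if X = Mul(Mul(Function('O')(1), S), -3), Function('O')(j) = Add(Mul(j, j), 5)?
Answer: -30299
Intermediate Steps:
Function('O')(j) = Add(5, Pow(j, 2)) (Function('O')(j) = Add(Pow(j, 2), 5) = Add(5, Pow(j, 2)))
X = -108 (X = Mul(Mul(Add(5, Pow(1, 2)), 6), -3) = Mul(Mul(Add(5, 1), 6), -3) = Mul(Mul(6, 6), -3) = Mul(36, -3) = -108)
Function('G')(Y) = -108
Add(Function('G')(26), Mul(-1, 30191)) = Add(-108, Mul(-1, 30191)) = Add(-108, -30191) = -30299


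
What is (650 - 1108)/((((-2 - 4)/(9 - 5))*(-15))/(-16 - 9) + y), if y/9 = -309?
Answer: 4580/27819 ≈ 0.16464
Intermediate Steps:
y = -2781 (y = 9*(-309) = -2781)
(650 - 1108)/((((-2 - 4)/(9 - 5))*(-15))/(-16 - 9) + y) = (650 - 1108)/((((-2 - 4)/(9 - 5))*(-15))/(-16 - 9) - 2781) = -458/((-6/4*(-15))/(-25) - 2781) = -458/((-6*¼*(-15))*(-1/25) - 2781) = -458/(-3/2*(-15)*(-1/25) - 2781) = -458/((45/2)*(-1/25) - 2781) = -458/(-9/10 - 2781) = -458/(-27819/10) = -458*(-10/27819) = 4580/27819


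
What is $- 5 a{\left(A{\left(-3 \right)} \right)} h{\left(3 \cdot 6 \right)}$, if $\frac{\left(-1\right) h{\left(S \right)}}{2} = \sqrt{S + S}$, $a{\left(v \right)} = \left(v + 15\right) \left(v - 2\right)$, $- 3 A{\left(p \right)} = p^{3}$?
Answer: $10080$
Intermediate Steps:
$A{\left(p \right)} = - \frac{p^{3}}{3}$
$a{\left(v \right)} = \left(-2 + v\right) \left(15 + v\right)$ ($a{\left(v \right)} = \left(15 + v\right) \left(-2 + v\right) = \left(-2 + v\right) \left(15 + v\right)$)
$h{\left(S \right)} = - 2 \sqrt{2} \sqrt{S}$ ($h{\left(S \right)} = - 2 \sqrt{S + S} = - 2 \sqrt{2 S} = - 2 \sqrt{2} \sqrt{S}$)
$- 5 a{\left(A{\left(-3 \right)} \right)} h{\left(3 \cdot 6 \right)} = - 5 \left(-30 + \left(- \frac{\left(-3\right)^{3}}{3}\right)^{2} + 13 \left(- \frac{\left(-3\right)^{3}}{3}\right)\right) \left(- 2 \sqrt{2} \sqrt{3 \cdot 6}\right) = - 5 \left(-30 + \left(\left(- \frac{1}{3}\right) \left(-27\right)\right)^{2} + 13 \left(\left(- \frac{1}{3}\right) \left(-27\right)\right)\right) \left(- 2 \sqrt{2} \sqrt{18}\right) = - 5 \left(-30 + 9^{2} + 13 \cdot 9\right) \left(- 2 \sqrt{2} \cdot 3 \sqrt{2}\right) = - 5 \left(-30 + 81 + 117\right) \left(-12\right) = \left(-5\right) 168 \left(-12\right) = \left(-840\right) \left(-12\right) = 10080$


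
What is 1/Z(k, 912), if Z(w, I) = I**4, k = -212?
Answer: 1/691798081536 ≈ 1.4455e-12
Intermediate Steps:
1/Z(k, 912) = 1/(912**4) = 1/691798081536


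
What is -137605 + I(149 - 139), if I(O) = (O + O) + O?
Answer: -137575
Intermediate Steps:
I(O) = 3*O (I(O) = 2*O + O = 3*O)
-137605 + I(149 - 139) = -137605 + 3*(149 - 139) = -137605 + 3*10 = -137605 + 30 = -137575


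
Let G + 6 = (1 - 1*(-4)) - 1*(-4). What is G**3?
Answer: 27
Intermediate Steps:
G = 3 (G = -6 + ((1 - 1*(-4)) - 1*(-4)) = -6 + ((1 + 4) + 4) = -6 + (5 + 4) = -6 + 9 = 3)
G**3 = 3**3 = 27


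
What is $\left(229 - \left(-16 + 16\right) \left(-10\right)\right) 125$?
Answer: $28625$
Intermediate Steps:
$\left(229 - \left(-16 + 16\right) \left(-10\right)\right) 125 = \left(229 - 0 \left(-10\right)\right) 125 = \left(229 - 0\right) 125 = \left(229 + 0\right) 125 = 229 \cdot 125 = 28625$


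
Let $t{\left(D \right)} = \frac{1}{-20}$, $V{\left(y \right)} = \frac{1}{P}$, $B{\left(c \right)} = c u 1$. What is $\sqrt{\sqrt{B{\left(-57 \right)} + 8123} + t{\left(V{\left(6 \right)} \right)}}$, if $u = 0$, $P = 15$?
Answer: $\frac{\sqrt{-5 + 100 \sqrt{8123}}}{10} \approx 9.4909$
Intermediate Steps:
$B{\left(c \right)} = 0$ ($B{\left(c \right)} = c 0 \cdot 1 = 0 \cdot 1 = 0$)
$V{\left(y \right)} = \frac{1}{15}$
$t{\left(D \right)} = - \frac{1}{20}$
$\sqrt{\sqrt{B{\left(-57 \right)} + 8123} + t{\left(V{\left(6 \right)} \right)}} = \sqrt{\sqrt{0 + 8123} - \frac{1}{20}} = \sqrt{\sqrt{8123} - \frac{1}{20}} = \sqrt{- \frac{1}{20} + \sqrt{8123}}$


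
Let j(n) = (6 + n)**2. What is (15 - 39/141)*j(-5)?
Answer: 692/47 ≈ 14.723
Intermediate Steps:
(15 - 39/141)*j(-5) = (15 - 39/141)*(6 - 5)**2 = (15 - 39*1/141)*1**2 = (15 - 13/47)*1 = (692/47)*1 = 692/47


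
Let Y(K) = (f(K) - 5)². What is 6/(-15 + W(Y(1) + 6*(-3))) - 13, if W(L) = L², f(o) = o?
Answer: -149/11 ≈ -13.545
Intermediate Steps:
Y(K) = (-5 + K)² (Y(K) = (K - 5)² = (-5 + K)²)
6/(-15 + W(Y(1) + 6*(-3))) - 13 = 6/(-15 + ((-5 + 1)² + 6*(-3))²) - 13 = 6/(-15 + ((-4)² - 18)²) - 13 = 6/(-15 + (16 - 18)²) - 13 = 6/(-15 + (-2)²) - 13 = 6/(-15 + 4) - 13 = 6/(-11) - 13 = -1/11*6 - 13 = -6/11 - 13 = -149/11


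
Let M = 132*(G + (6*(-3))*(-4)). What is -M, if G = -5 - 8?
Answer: -7788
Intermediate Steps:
G = -13
M = 7788 (M = 132*(-13 + (6*(-3))*(-4)) = 132*(-13 - 18*(-4)) = 132*(-13 + 72) = 132*59 = 7788)
-M = -1*7788 = -7788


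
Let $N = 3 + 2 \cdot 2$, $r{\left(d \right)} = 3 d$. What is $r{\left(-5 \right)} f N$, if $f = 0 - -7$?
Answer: $-735$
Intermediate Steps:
$f = 7$ ($f = 0 + 7 = 7$)
$N = 7$ ($N = 3 + 4 = 7$)
$r{\left(-5 \right)} f N = 3 \left(-5\right) 7 \cdot 7 = \left(-15\right) 7 \cdot 7 = \left(-105\right) 7 = -735$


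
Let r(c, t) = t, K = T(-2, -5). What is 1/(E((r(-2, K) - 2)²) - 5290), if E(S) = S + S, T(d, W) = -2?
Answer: -1/5258 ≈ -0.00019019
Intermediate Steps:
K = -2
E(S) = 2*S
1/(E((r(-2, K) - 2)²) - 5290) = 1/(2*(-2 - 2)² - 5290) = 1/(2*(-4)² - 5290) = 1/(2*16 - 5290) = 1/(32 - 5290) = 1/(-5258) = -1/5258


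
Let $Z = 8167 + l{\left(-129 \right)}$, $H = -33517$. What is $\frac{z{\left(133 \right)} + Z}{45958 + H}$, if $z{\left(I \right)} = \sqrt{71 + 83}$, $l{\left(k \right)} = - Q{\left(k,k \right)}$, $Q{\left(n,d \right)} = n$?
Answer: $\frac{8296}{12441} + \frac{\sqrt{154}}{12441} \approx 0.66782$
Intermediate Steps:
$l{\left(k \right)} = - k$
$Z = 8296$ ($Z = 8167 - -129 = 8167 + 129 = 8296$)
$z{\left(I \right)} = \sqrt{154}$
$\frac{z{\left(133 \right)} + Z}{45958 + H} = \frac{\sqrt{154} + 8296}{45958 - 33517} = \frac{8296 + \sqrt{154}}{12441} = \left(8296 + \sqrt{154}\right) \frac{1}{12441} = \frac{8296}{12441} + \frac{\sqrt{154}}{12441}$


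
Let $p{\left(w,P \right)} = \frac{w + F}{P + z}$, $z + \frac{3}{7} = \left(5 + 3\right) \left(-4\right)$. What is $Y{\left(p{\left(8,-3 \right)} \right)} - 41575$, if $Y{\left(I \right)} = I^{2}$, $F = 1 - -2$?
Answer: $- \frac{2557022871}{61504} \approx -41575.0$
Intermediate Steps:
$F = 3$ ($F = 1 + 2 = 3$)
$z = - \frac{227}{7}$ ($z = - \frac{3}{7} + \left(5 + 3\right) \left(-4\right) = - \frac{3}{7} + 8 \left(-4\right) = - \frac{3}{7} - 32 = - \frac{227}{7} \approx -32.429$)
$p{\left(w,P \right)} = \frac{3 + w}{- \frac{227}{7} + P}$ ($p{\left(w,P \right)} = \frac{w + 3}{P - \frac{227}{7}} = \frac{3 + w}{- \frac{227}{7} + P}$)
$Y{\left(p{\left(8,-3 \right)} \right)} - 41575 = \left(\frac{7 \left(3 + 8\right)}{-227 + 7 \left(-3\right)}\right)^{2} - 41575 = \left(7 \frac{1}{-227 - 21} \cdot 11\right)^{2} - 41575 = \left(7 \frac{1}{-248} \cdot 11\right)^{2} - 41575 = \left(7 \left(- \frac{1}{248}\right) 11\right)^{2} - 41575 = \left(- \frac{77}{248}\right)^{2} - 41575 = \frac{5929}{61504} - 41575 = - \frac{2557022871}{61504}$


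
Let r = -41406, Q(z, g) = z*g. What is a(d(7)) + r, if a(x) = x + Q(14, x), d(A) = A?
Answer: -41301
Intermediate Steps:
Q(z, g) = g*z
a(x) = 15*x (a(x) = x + x*14 = x + 14*x = 15*x)
a(d(7)) + r = 15*7 - 41406 = 105 - 41406 = -41301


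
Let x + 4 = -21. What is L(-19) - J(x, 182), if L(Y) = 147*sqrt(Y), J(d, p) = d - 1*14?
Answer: 39 + 147*I*sqrt(19) ≈ 39.0 + 640.76*I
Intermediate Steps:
x = -25 (x = -4 - 21 = -25)
J(d, p) = -14 + d (J(d, p) = d - 14 = -14 + d)
L(-19) - J(x, 182) = 147*sqrt(-19) - (-14 - 25) = 147*(I*sqrt(19)) - 1*(-39) = 147*I*sqrt(19) + 39 = 39 + 147*I*sqrt(19)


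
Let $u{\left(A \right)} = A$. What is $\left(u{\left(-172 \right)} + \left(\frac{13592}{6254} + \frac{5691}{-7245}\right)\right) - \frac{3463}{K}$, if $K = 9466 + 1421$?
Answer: $- \frac{223065113216}{1305006545} \approx -170.93$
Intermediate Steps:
$K = 10887$
$\left(u{\left(-172 \right)} + \left(\frac{13592}{6254} + \frac{5691}{-7245}\right)\right) - \frac{3463}{K} = \left(-172 + \left(\frac{13592}{6254} + \frac{5691}{-7245}\right)\right) - \frac{3463}{10887} = \left(-172 + \left(13592 \cdot \frac{1}{6254} + 5691 \left(- \frac{1}{7245}\right)\right)\right) - \frac{3463}{10887} = \left(-172 + \left(\frac{6796}{3127} - \frac{271}{345}\right)\right) - \frac{3463}{10887} = \left(-172 + \frac{1497203}{1078815}\right) - \frac{3463}{10887} = - \frac{184058977}{1078815} - \frac{3463}{10887} = - \frac{223065113216}{1305006545}$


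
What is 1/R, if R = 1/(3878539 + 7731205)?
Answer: 11609744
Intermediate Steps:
R = 1/11609744 ≈ 8.6134e-8
1/R = 1/(1/11609744) = 11609744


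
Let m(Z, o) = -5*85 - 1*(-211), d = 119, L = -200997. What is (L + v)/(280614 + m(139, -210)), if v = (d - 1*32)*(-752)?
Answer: -266421/280400 ≈ -0.95015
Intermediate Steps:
m(Z, o) = -214 (m(Z, o) = -425 + 211 = -214)
v = -65424 (v = (119 - 1*32)*(-752) = (119 - 32)*(-752) = 87*(-752) = -65424)
(L + v)/(280614 + m(139, -210)) = (-200997 - 65424)/(280614 - 214) = -266421/280400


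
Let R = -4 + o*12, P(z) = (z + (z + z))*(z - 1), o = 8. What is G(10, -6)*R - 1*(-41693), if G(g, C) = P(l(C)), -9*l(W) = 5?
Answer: 1132151/27 ≈ 41932.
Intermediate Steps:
l(W) = -5/9 (l(W) = -⅑*5 = -5/9)
P(z) = 3*z*(-1 + z) (P(z) = (z + 2*z)*(-1 + z) = (3*z)*(-1 + z) = 3*z*(-1 + z))
G(g, C) = 70/27 (G(g, C) = 3*(-5/9)*(-1 - 5/9) = 3*(-5/9)*(-14/9) = 70/27)
R = 92 (R = -4 + 8*12 = -4 + 96 = 92)
G(10, -6)*R - 1*(-41693) = (70/27)*92 - 1*(-41693) = 6440/27 + 41693 = 1132151/27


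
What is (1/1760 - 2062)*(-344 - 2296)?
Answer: 10887357/2 ≈ 5.4437e+6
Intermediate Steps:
(1/1760 - 2062)*(-344 - 2296) = (1/1760 - 2062)*(-2640) = -3629119/1760*(-2640) = 10887357/2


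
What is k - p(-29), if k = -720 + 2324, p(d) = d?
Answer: 1633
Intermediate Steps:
k = 1604
k - p(-29) = 1604 - 1*(-29) = 1604 + 29 = 1633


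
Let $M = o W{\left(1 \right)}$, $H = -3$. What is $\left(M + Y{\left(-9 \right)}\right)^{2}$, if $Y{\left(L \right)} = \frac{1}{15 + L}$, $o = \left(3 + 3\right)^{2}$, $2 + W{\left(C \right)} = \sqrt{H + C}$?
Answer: $\frac{92449}{36} - 5172 i \sqrt{2} \approx 2568.0 - 7314.3 i$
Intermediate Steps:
$W{\left(C \right)} = -2 + \sqrt{-3 + C}$
$o = 36$ ($o = 6^{2} = 36$)
$M = -72 + 36 i \sqrt{2}$ ($M = 36 \left(-2 + \sqrt{-3 + 1}\right) = 36 \left(-2 + \sqrt{-2}\right) = 36 \left(-2 + i \sqrt{2}\right) = -72 + 36 i \sqrt{2} \approx -72.0 + 50.912 i$)
$\left(M + Y{\left(-9 \right)}\right)^{2} = \left(\left(-72 + 36 i \sqrt{2}\right) + \frac{1}{15 - 9}\right)^{2} = \left(\left(-72 + 36 i \sqrt{2}\right) + \frac{1}{6}\right)^{2} = \left(- \frac{431}{6} + 36 i \sqrt{2}\right)^{2}$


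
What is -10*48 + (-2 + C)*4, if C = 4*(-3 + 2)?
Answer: -504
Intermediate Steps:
C = -4 (C = 4*(-1) = -4)
-10*48 + (-2 + C)*4 = -10*48 + (-2 - 4)*4 = -480 - 6*4 = -480 - 24 = -504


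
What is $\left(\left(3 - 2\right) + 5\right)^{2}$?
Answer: $36$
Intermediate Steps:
$\left(\left(3 - 2\right) + 5\right)^{2} = \left(1 + 5\right)^{2} = 6^{2} = 36$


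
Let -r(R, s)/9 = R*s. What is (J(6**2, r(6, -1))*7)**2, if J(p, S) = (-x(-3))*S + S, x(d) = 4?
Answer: 1285956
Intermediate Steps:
r(R, s) = -9*R*s
J(p, S) = -3*S (J(p, S) = (-1*4)*S + S = -4*S + S = -3*S)
(J(6**2, r(6, -1))*7)**2 = (-(-27)*6*(-1)*7)**2 = (-3*54*7)**2 = (-162*7)**2 = (-1134)**2 = 1285956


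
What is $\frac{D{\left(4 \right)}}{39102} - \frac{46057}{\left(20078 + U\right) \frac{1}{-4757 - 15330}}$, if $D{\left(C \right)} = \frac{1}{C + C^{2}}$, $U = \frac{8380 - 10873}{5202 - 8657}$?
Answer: $\frac{131563113719731357}{2855350820280} \approx 46076.0$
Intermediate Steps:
$U = \frac{2493}{3455}$ ($U = - \frac{2493}{-3455} = \left(-2493\right) \left(- \frac{1}{3455}\right) = \frac{2493}{3455} \approx 0.72156$)
$\frac{D{\left(4 \right)}}{39102} - \frac{46057}{\left(20078 + U\right) \frac{1}{-4757 - 15330}} = \frac{\frac{1}{4} \frac{1}{1 + 4}}{39102} - \frac{46057}{\left(20078 + \frac{2493}{3455}\right) \frac{1}{-4757 - 15330}} = \frac{1}{4 \cdot 5} \cdot \frac{1}{39102} - \frac{46057}{\frac{69371983}{3455} \frac{1}{-20087}} = \frac{1}{4} \cdot \frac{1}{5} \cdot \frac{1}{39102} - \frac{46057}{\frac{69371983}{3455} \left(- \frac{1}{20087}\right)} = \frac{1}{20} \cdot \frac{1}{39102} - \frac{46057}{- \frac{69371983}{69400585}} = \frac{1}{782040} - - \frac{3196382743345}{69371983} = \frac{1}{782040} + \frac{3196382743345}{69371983} = \frac{131563113719731357}{2855350820280}$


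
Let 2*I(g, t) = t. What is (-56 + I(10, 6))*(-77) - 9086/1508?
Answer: 3072531/754 ≈ 4075.0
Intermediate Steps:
I(g, t) = t/2
(-56 + I(10, 6))*(-77) - 9086/1508 = (-56 + (1/2)*6)*(-77) - 9086/1508 = (-56 + 3)*(-77) - 9086/1508 = -53*(-77) - 1*4543/754 = 4081 - 4543/754 = 3072531/754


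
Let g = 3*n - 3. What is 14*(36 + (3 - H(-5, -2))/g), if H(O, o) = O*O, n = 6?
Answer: 7252/15 ≈ 483.47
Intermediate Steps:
H(O, o) = O²
g = 15 (g = 3*6 - 3 = 18 - 3 = 15)
14*(36 + (3 - H(-5, -2))/g) = 14*(36 + (3 - 1*(-5)²)/15) = 14*(36 + (3 - 1*25)*(1/15)) = 14*(36 + (3 - 25)*(1/15)) = 14*(36 - 22*1/15) = 14*(36 - 22/15) = 14*(518/15) = 7252/15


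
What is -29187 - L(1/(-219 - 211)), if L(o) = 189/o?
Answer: 52083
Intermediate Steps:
-29187 - L(1/(-219 - 211)) = -29187 - 189/(1/(-219 - 211)) = -29187 - 189/(1/(-430)) = -29187 - 189/(-1/430) = -29187 - 189*(-430) = -29187 - 1*(-81270) = -29187 + 81270 = 52083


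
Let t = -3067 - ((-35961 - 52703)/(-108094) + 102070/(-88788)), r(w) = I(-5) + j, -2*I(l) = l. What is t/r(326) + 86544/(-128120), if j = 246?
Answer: -2536518088891601/194873652966405 ≈ -13.016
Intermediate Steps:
I(l) = -l/2
r(w) = 497/2 (r(w) = -1/2*(-5) + 246 = 5/2 + 246 = 497/2)
t = -150164380181/48966582 (t = -3067 - (-88664*(-1/108094) + 102070*(-1/88788)) = -3067 - (44332/54047 - 51035/44394) = -3067 - 1*(-16126813/48966582) = -3067 + 16126813/48966582 = -150164380181/48966582 ≈ -3066.7)
t/r(326) + 86544/(-128120) = -150164380181/(48966582*497/2) + 86544/(-128120) = -150164380181/48966582*2/497 + 86544*(-1/128120) = -150164380181/12168195627 - 10818/16015 = -2536518088891601/194873652966405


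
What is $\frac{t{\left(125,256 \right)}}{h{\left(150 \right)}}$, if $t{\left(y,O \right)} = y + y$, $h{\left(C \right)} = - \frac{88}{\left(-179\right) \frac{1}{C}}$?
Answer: $\frac{895}{264} \approx 3.3902$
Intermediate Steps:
$h{\left(C \right)} = \frac{88 C}{179}$ ($h{\left(C \right)} = - 88 \left(- \frac{C}{179}\right) = \frac{88 C}{179}$)
$t{\left(y,O \right)} = 2 y$
$\frac{t{\left(125,256 \right)}}{h{\left(150 \right)}} = \frac{2 \cdot 125}{\frac{88}{179} \cdot 150} = \frac{250}{\frac{13200}{179}} = 250 \cdot \frac{179}{13200} = \frac{895}{264}$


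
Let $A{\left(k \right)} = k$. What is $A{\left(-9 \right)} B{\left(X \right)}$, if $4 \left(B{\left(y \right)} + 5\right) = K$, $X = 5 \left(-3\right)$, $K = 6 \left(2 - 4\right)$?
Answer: $72$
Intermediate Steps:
$K = -12$ ($K = 6 \left(-2\right) = -12$)
$X = -15$
$B{\left(y \right)} = -8$ ($B{\left(y \right)} = -5 + \frac{1}{4} \left(-12\right) = -5 - 3 = -8$)
$A{\left(-9 \right)} B{\left(X \right)} = \left(-9\right) \left(-8\right) = 72$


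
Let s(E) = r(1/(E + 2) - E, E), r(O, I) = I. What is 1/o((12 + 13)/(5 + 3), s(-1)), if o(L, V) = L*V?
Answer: -8/25 ≈ -0.32000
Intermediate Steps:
s(E) = E
1/o((12 + 13)/(5 + 3), s(-1)) = 1/(((12 + 13)/(5 + 3))*(-1)) = 1/((25/8)*(-1)) = 1/(-25/8) = -8/25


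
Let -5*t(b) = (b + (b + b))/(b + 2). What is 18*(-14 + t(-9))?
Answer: -9306/35 ≈ -265.89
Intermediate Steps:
t(b) = -3*b/(5*(2 + b)) (t(b) = -(b + (b + b))/(5*(b + 2)) = -(b + 2*b)/(5*(2 + b)) = -3*b/(5*(2 + b)))
18*(-14 + t(-9)) = 18*(-14 - 3*(-9)/(10 + 5*(-9))) = 18*(-14 - 3*(-9)/(10 - 45)) = 18*(-14 - 3*(-9)/(-35)) = 18*(-14 - 3*(-9)*(-1/35)) = 18*(-14 - 27/35) = 18*(-517/35) = -9306/35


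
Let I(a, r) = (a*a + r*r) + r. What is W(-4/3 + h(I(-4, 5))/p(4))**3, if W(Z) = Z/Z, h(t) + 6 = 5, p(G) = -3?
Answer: 1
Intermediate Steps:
I(a, r) = r + a**2 + r**2 (I(a, r) = (a**2 + r**2) + r = r + a**2 + r**2)
h(t) = -1 (h(t) = -6 + 5 = -1)
W(Z) = 1
W(-4/3 + h(I(-4, 5))/p(4))**3 = 1**3 = 1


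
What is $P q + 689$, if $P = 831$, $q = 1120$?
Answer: $931409$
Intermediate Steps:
$P q + 689 = 831 \cdot 1120 + 689 = 930720 + 689 = 931409$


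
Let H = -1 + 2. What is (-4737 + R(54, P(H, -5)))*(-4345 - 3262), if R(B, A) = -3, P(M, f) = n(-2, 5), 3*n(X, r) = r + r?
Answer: 36057180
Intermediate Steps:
n(X, r) = 2*r/3 (n(X, r) = (r + r)/3 = (2*r)/3 = 2*r/3)
H = 1
P(M, f) = 10/3 (P(M, f) = (2/3)*5 = 10/3)
(-4737 + R(54, P(H, -5)))*(-4345 - 3262) = (-4737 - 3)*(-4345 - 3262) = -4740*(-7607) = 36057180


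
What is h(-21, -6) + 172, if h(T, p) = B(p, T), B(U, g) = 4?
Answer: 176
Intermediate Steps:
h(T, p) = 4
h(-21, -6) + 172 = 4 + 172 = 176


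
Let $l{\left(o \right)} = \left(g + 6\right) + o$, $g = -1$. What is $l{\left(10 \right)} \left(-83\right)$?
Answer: $-1245$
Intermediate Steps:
$l{\left(o \right)} = 5 + o$ ($l{\left(o \right)} = \left(-1 + 6\right) + o = 5 + o$)
$l{\left(10 \right)} \left(-83\right) = \left(5 + 10\right) \left(-83\right) = 15 \left(-83\right) = -1245$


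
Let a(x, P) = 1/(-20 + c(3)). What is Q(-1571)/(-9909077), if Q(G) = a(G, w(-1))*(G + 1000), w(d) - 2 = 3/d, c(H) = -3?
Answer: -571/227908771 ≈ -2.5054e-6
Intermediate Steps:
w(d) = 2 + 3/d
a(x, P) = -1/23 (a(x, P) = 1/(-20 - 3) = 1/(-23) = -1/23)
Q(G) = -1000/23 - G/23 (Q(G) = -(G + 1000)/23 = -(1000 + G)/23 = -1000/23 - G/23)
Q(-1571)/(-9909077) = (-1000/23 - 1/23*(-1571))/(-9909077) = (-1000/23 + 1571/23)*(-1/9909077) = (571/23)*(-1/9909077) = -571/227908771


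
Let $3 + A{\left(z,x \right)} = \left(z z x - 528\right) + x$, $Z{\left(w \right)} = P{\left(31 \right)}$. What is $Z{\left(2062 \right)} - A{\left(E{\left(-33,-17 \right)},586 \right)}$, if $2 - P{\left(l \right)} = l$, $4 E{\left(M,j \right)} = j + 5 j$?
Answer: $- \frac{762261}{2} \approx -3.8113 \cdot 10^{5}$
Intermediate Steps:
$E{\left(M,j \right)} = \frac{3 j}{2}$ ($E{\left(M,j \right)} = \frac{j + 5 j}{4} = \frac{6 j}{4} = \frac{3 j}{2}$)
$P{\left(l \right)} = 2 - l$
$Z{\left(w \right)} = -29$ ($Z{\left(w \right)} = 2 - 31 = -29$)
$A{\left(z,x \right)} = -531 + x + x z^{2}$ ($A{\left(z,x \right)} = -3 + \left(\left(z z x - 528\right) + x\right) = -3 + \left(\left(z^{2} x - 528\right) + x\right) = -3 + \left(\left(x z^{2} - 528\right) + x\right) = -3 + \left(\left(-528 + x z^{2}\right) + x\right) = -3 + \left(-528 + x + x z^{2}\right) = -531 + x + x z^{2}$)
$Z{\left(2062 \right)} - A{\left(E{\left(-33,-17 \right)},586 \right)} = -29 - \left(-531 + 586 + 586 \left(\frac{3}{2} \left(-17\right)\right)^{2}\right) = -29 - \left(-531 + 586 + 586 \left(- \frac{51}{2}\right)^{2}\right) = -29 - \left(-531 + 586 + 586 \cdot \frac{2601}{4}\right) = -29 - \left(-531 + 586 + \frac{762093}{2}\right) = -29 - \frac{762203}{2} = - \frac{762261}{2}$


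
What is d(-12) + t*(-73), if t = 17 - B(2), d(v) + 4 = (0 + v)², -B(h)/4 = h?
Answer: -1685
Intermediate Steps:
B(h) = -4*h
d(v) = -4 + v² (d(v) = -4 + (0 + v)² = -4 + v²)
t = 25 (t = 17 - (-4)*2 = 17 - 1*(-8) = 17 + 8 = 25)
d(-12) + t*(-73) = (-4 + (-12)²) + 25*(-73) = (-4 + 144) - 1825 = 140 - 1825 = -1685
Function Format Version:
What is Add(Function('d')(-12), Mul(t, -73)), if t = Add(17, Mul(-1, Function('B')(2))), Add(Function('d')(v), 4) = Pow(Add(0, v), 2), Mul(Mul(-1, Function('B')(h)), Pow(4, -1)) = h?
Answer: -1685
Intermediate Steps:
Function('B')(h) = Mul(-4, h)
Function('d')(v) = Add(-4, Pow(v, 2)) (Function('d')(v) = Add(-4, Pow(Add(0, v), 2)) = Add(-4, Pow(v, 2)))
t = 25 (t = Add(17, Mul(-1, Mul(-4, 2))) = Add(17, Mul(-1, -8)) = Add(17, 8) = 25)
Add(Function('d')(-12), Mul(t, -73)) = Add(Add(-4, Pow(-12, 2)), Mul(25, -73)) = Add(Add(-4, 144), -1825) = Add(140, -1825) = -1685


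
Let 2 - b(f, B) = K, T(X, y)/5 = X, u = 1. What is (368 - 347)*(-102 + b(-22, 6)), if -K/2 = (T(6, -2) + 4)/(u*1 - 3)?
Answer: -2814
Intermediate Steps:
T(X, y) = 5*X
K = 34 (K = -2*(5*6 + 4)/(1*1 - 3) = -2*(30 + 4)/(1 - 3) = -68/(-2) = -68*(-1)/2 = -2*(-17) = 34)
b(f, B) = -32 (b(f, B) = 2 - 1*34 = 2 - 34 = -32)
(368 - 347)*(-102 + b(-22, 6)) = (368 - 347)*(-102 - 32) = 21*(-134) = -2814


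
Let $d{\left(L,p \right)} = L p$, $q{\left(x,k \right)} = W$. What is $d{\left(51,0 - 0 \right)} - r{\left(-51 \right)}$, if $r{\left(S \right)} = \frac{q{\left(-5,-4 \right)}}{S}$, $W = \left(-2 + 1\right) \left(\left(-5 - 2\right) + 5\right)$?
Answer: $\frac{2}{51} \approx 0.039216$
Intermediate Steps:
$W = 2$ ($W = - (-7 + 5) = \left(-1\right) \left(-2\right) = 2$)
$q{\left(x,k \right)} = 2$
$r{\left(S \right)} = \frac{2}{S}$
$d{\left(51,0 - 0 \right)} - r{\left(-51 \right)} = 51 \left(0 - 0\right) - \frac{2}{-51} = 51 \left(0 + 0\right) - 2 \left(- \frac{1}{51}\right) = 51 \cdot 0 - - \frac{2}{51} = 0 + \frac{2}{51} = \frac{2}{51}$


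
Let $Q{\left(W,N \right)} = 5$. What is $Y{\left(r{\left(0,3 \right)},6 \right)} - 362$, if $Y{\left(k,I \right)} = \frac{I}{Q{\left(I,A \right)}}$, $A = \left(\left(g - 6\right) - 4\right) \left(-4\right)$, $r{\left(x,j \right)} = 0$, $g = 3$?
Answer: $- \frac{1804}{5} \approx -360.8$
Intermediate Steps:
$A = 28$ ($A = \left(\left(3 - 6\right) - 4\right) \left(-4\right) = \left(-3 - 4\right) \left(-4\right) = \left(-7\right) \left(-4\right) = 28$)
$Y{\left(k,I \right)} = \frac{I}{5}$
$Y{\left(r{\left(0,3 \right)},6 \right)} - 362 = \frac{1}{5} \cdot 6 - 362 = \frac{6}{5} - 362 = - \frac{1804}{5}$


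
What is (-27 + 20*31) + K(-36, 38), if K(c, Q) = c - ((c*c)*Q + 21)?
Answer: -48712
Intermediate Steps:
K(c, Q) = -21 + c - Q*c² (K(c, Q) = c - (c²*Q + 21) = c - (Q*c² + 21) = c - (21 + Q*c²) = c + (-21 - Q*c²) = -21 + c - Q*c²)
(-27 + 20*31) + K(-36, 38) = (-27 + 20*31) + (-21 - 36 - 1*38*(-36)²) = (-27 + 620) + (-21 - 36 - 1*38*1296) = 593 + (-21 - 36 - 49248) = 593 - 49305 = -48712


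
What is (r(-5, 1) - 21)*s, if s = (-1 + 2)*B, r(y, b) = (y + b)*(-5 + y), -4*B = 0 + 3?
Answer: -57/4 ≈ -14.250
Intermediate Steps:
B = -¾ (B = -(0 + 3)/4 = -¼*3 = -¾ ≈ -0.75000)
r(y, b) = (-5 + y)*(b + y) (r(y, b) = (b + y)*(-5 + y) = (-5 + y)*(b + y))
s = -¾ (s = (-1 + 2)*(-¾) = 1*(-¾) = -¾ ≈ -0.75000)
(r(-5, 1) - 21)*s = (((-5)² - 5*1 - 5*(-5) + 1*(-5)) - 21)*(-¾) = ((25 - 5 + 25 - 5) - 21)*(-¾) = (40 - 21)*(-¾) = 19*(-¾) = -57/4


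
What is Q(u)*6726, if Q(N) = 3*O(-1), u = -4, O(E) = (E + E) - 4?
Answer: -121068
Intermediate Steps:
O(E) = -4 + 2*E (O(E) = 2*E - 4 = -4 + 2*E)
Q(N) = -18 (Q(N) = 3*(-4 + 2*(-1)) = 3*(-4 - 2) = 3*(-6) = -18)
Q(u)*6726 = -18*6726 = -121068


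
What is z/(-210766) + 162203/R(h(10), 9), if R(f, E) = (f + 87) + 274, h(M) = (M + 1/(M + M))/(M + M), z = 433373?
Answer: 13612084830027/30476974366 ≈ 446.64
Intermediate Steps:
h(M) = (M + 1/(2*M))/(2*M) (h(M) = (M + 1/(2*M))/((2*M)) = (M + 1/(2*M))*(1/(2*M)) = (M + 1/(2*M))/(2*M))
R(f, E) = 361 + f (R(f, E) = (87 + f) + 274 = 361 + f)
z/(-210766) + 162203/R(h(10), 9) = 433373/(-210766) + 162203/(361 + (½ + (¼)/10²)) = 433373*(-1/210766) + 162203/(361 + (½ + (¼)*(1/100))) = -433373/210766 + 162203/(361 + (½ + 1/400)) = -433373/210766 + 162203/(361 + 201/400) = -433373/210766 + 162203/(144601/400) = -433373/210766 + 162203*(400/144601) = -433373/210766 + 64881200/144601 = 13612084830027/30476974366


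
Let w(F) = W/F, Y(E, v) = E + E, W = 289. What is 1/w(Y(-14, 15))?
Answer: -28/289 ≈ -0.096886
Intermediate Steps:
Y(E, v) = 2*E
w(F) = 289/F
1/w(Y(-14, 15)) = 1/(289/((2*(-14)))) = 1/(289/(-28)) = 1/(289*(-1/28)) = 1/(-289/28) = -28/289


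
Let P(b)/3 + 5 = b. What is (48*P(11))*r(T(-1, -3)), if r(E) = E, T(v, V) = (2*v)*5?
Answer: -8640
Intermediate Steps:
T(v, V) = 10*v
P(b) = -15 + 3*b
(48*P(11))*r(T(-1, -3)) = (48*(-15 + 3*11))*(10*(-1)) = (48*(-15 + 33))*(-10) = (48*18)*(-10) = 864*(-10) = -8640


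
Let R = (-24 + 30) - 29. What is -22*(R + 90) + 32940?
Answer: 31466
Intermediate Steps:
R = -23 (R = 6 - 29 = -23)
-22*(R + 90) + 32940 = -22*(-23 + 90) + 32940 = -22*67 + 32940 = -1474 + 32940 = 31466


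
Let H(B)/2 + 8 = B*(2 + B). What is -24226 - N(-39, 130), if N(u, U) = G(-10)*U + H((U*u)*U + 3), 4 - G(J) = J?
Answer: -868815100460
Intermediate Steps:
G(J) = 4 - J
H(B) = -16 + 2*B*(2 + B) (H(B) = -16 + 2*(B*(2 + B)) = -16 + 2*B*(2 + B))
N(u, U) = -4 + 2*(3 + u*U²)² + 14*U + 4*u*U² (N(u, U) = (4 - 1*(-10))*U + (-16 + 2*((U*u)*U + 3)² + 4*((U*u)*U + 3)) = (4 + 10)*U + (-16 + 2*(u*U² + 3)² + 4*(u*U² + 3)) = 14*U + (-16 + 2*(3 + u*U²)² + 4*(3 + u*U²)) = 14*U + (-16 + 2*(3 + u*U²)² + (12 + 4*u*U²)) = 14*U + (-4 + 2*(3 + u*U²)² + 4*u*U²) = -4 + 2*(3 + u*U²)² + 14*U + 4*u*U²)
-24226 - N(-39, 130) = -24226 - (14 + 14*130 + 2*130⁴*(-39)² + 16*(-39)*130²) = -24226 - (14 + 1820 + 2*285610000*1521 + 16*(-39)*16900) = -24226 - (14 + 1820 + 868825620000 - 10545600) = -24226 - 1*868815076234 = -24226 - 868815076234 = -868815100460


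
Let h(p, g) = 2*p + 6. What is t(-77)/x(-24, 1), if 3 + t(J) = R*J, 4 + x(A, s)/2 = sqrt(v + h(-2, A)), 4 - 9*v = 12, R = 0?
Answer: 27/67 + 9*sqrt(10)/268 ≈ 0.50918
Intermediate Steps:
h(p, g) = 6 + 2*p
v = -8/9 (v = 4/9 - 1/9*12 = 4/9 - 4/3 = -8/9 ≈ -0.88889)
x(A, s) = -8 + 2*sqrt(10)/3 (x(A, s) = -8 + 2*sqrt(-8/9 + (6 + 2*(-2))) = -8 + 2*sqrt(-8/9 + (6 - 4)) = -8 + 2*sqrt(-8/9 + 2) = -8 + 2*sqrt(10/9) = -8 + 2*(sqrt(10)/3) = -8 + 2*sqrt(10)/3)
t(J) = -3 (t(J) = -3 + 0*J = -3 + 0 = -3)
t(-77)/x(-24, 1) = -3/(-8 + 2*sqrt(10)/3)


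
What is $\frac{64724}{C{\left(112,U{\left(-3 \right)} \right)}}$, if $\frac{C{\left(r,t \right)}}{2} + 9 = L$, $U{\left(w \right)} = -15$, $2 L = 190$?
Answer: $\frac{16181}{43} \approx 376.3$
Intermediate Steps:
$L = 95$ ($L = \frac{1}{2} \cdot 190 = 95$)
$C{\left(r,t \right)} = 172$ ($C{\left(r,t \right)} = -18 + 2 \cdot 95 = -18 + 190 = 172$)
$\frac{64724}{C{\left(112,U{\left(-3 \right)} \right)}} = \frac{64724}{172} = 64724 \cdot \frac{1}{172} = \frac{16181}{43}$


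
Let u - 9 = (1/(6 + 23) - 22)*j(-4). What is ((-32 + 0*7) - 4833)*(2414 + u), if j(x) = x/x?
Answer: -338749950/29 ≈ -1.1681e+7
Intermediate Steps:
j(x) = 1
u = -376/29 (u = 9 + (1/(6 + 23) - 22)*1 = 9 + (1/29 - 22)*1 = 9 - 637/29*1 = 9 - 637/29 = -376/29 ≈ -12.966)
((-32 + 0*7) - 4833)*(2414 + u) = ((-32 + 0*7) - 4833)*(2414 - 376/29) = ((-32 + 0) - 4833)*(69630/29) = (-32 - 4833)*(69630/29) = -4865*69630/29 = -338749950/29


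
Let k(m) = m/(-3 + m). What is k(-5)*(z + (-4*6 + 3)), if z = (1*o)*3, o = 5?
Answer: -15/4 ≈ -3.7500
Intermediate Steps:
z = 15 (z = (1*5)*3 = 5*3 = 15)
k(-5)*(z + (-4*6 + 3)) = (-5/(-3 - 5))*(15 + (-4*6 + 3)) = (-5/(-8))*(15 + (-24 + 3)) = (-5*(-⅛))*(15 - 21) = (5/8)*(-6) = -15/4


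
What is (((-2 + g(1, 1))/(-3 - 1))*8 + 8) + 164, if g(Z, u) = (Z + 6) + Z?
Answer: 160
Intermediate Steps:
g(Z, u) = 6 + 2*Z (g(Z, u) = (6 + Z) + Z = 6 + 2*Z)
(((-2 + g(1, 1))/(-3 - 1))*8 + 8) + 164 = (((-2 + (6 + 2*1))/(-3 - 1))*8 + 8) + 164 = (((-2 + (6 + 2))/(-4))*8 + 8) + 164 = (((-2 + 8)*(-¼))*8 + 8) + 164 = ((6*(-¼))*8 + 8) + 164 = (-3/2*8 + 8) + 164 = (-12 + 8) + 164 = -4 + 164 = 160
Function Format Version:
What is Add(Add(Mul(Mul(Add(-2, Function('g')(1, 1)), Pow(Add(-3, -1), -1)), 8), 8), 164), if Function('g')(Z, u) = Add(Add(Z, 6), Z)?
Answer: 160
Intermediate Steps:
Function('g')(Z, u) = Add(6, Mul(2, Z)) (Function('g')(Z, u) = Add(Add(6, Z), Z) = Add(6, Mul(2, Z)))
Add(Add(Mul(Mul(Add(-2, Function('g')(1, 1)), Pow(Add(-3, -1), -1)), 8), 8), 164) = Add(Add(Mul(Mul(Add(-2, Add(6, Mul(2, 1))), Pow(Add(-3, -1), -1)), 8), 8), 164) = Add(Add(Mul(Mul(Add(-2, Add(6, 2)), Pow(-4, -1)), 8), 8), 164) = Add(Add(Mul(Mul(Add(-2, 8), Rational(-1, 4)), 8), 8), 164) = Add(Add(Mul(Mul(6, Rational(-1, 4)), 8), 8), 164) = Add(Add(Mul(Rational(-3, 2), 8), 8), 164) = Add(Add(-12, 8), 164) = Add(-4, 164) = 160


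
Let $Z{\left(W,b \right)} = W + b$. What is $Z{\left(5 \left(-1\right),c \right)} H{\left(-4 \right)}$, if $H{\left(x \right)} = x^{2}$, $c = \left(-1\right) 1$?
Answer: $-96$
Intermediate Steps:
$c = -1$
$Z{\left(5 \left(-1\right),c \right)} H{\left(-4 \right)} = \left(5 \left(-1\right) - 1\right) \left(-4\right)^{2} = \left(-5 - 1\right) 16 = \left(-6\right) 16 = -96$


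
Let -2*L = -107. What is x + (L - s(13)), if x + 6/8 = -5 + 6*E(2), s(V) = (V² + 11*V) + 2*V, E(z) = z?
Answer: -1113/4 ≈ -278.25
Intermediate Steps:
s(V) = V² + 13*V
L = 107/2 (L = -½*(-107) = 107/2 ≈ 53.500)
x = 25/4 (x = -¾ + (-5 + 6*2) = -¾ + (-5 + 12) = -¾ + 7 = 25/4 ≈ 6.2500)
x + (L - s(13)) = 25/4 + (107/2 - 13*(13 + 13)) = 25/4 + (107/2 - 13*26) = 25/4 + (107/2 - 1*338) = 25/4 + (107/2 - 338) = 25/4 - 569/2 = -1113/4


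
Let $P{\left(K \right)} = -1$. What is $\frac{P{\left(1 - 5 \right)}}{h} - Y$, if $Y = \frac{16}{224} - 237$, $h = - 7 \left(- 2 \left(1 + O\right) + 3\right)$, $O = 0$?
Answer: $\frac{3319}{14} \approx 237.07$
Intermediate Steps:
$h = -7$ ($h = - 7 \left(- 2 \left(1 + 0\right) + 3\right) = - 7 \left(\left(-2\right) 1 + 3\right) = - 7 \left(-2 + 3\right) = \left(-7\right) 1 = -7$)
$Y = - \frac{3317}{14}$ ($Y = 16 \cdot \frac{1}{224} - 237 = \frac{1}{14} - 237 = - \frac{3317}{14} \approx -236.93$)
$\frac{P{\left(1 - 5 \right)}}{h} - Y = - \frac{1}{-7} - - \frac{3317}{14} = \left(-1\right) \left(- \frac{1}{7}\right) + \frac{3317}{14} = \frac{1}{7} + \frac{3317}{14} = \frac{3319}{14}$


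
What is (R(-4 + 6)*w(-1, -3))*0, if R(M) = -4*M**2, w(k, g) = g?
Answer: 0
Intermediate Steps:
(R(-4 + 6)*w(-1, -3))*0 = (-4*(-4 + 6)**2*(-3))*0 = (-4*2**2*(-3))*0 = (-4*4*(-3))*0 = -16*(-3)*0 = 48*0 = 0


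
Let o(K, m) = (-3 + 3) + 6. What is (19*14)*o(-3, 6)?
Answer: 1596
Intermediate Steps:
o(K, m) = 6 (o(K, m) = 0 + 6 = 6)
(19*14)*o(-3, 6) = (19*14)*6 = 266*6 = 1596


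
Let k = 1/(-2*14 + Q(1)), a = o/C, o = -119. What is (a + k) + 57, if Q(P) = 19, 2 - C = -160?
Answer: 9097/162 ≈ 56.154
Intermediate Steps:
C = 162 (C = 2 - 1*(-160) = 2 + 160 = 162)
a = -119/162 ≈ -0.73457
k = -1/9 (k = 1/(-2*14 + 19) = 1/(-28 + 19) = 1/(-9) = -1/9 ≈ -0.11111)
(a + k) + 57 = (-119/162 - 1/9) + 57 = -137/162 + 57 = 9097/162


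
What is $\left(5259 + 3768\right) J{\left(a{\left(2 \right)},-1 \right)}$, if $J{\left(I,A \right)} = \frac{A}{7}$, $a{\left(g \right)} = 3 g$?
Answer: $- \frac{9027}{7} \approx -1289.6$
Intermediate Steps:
$J{\left(I,A \right)} = \frac{A}{7}$ ($J{\left(I,A \right)} = A \frac{1}{7} = \frac{A}{7}$)
$\left(5259 + 3768\right) J{\left(a{\left(2 \right)},-1 \right)} = \left(5259 + 3768\right) \frac{1}{7} \left(-1\right) = 9027 \left(- \frac{1}{7}\right) = - \frac{9027}{7}$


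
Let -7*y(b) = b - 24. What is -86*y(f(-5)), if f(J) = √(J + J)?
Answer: -2064/7 + 86*I*√10/7 ≈ -294.86 + 38.851*I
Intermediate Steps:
f(J) = √2*√J (f(J) = √(2*J) = √2*√J)
y(b) = 24/7 - b/7 (y(b) = -(b - 24)/7 = -(-24 + b)/7 = 24/7 - b/7)
-86*y(f(-5)) = -86*(24/7 - √2*√(-5)/7) = -86*(24/7 - √2*I*√5/7) = -86*(24/7 - I*√10/7) = -2064/7 + 86*I*√10/7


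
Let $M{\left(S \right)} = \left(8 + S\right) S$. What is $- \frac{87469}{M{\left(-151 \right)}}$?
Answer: $- \frac{87469}{21593} \approx -4.0508$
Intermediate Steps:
$M{\left(S \right)} = S \left(8 + S\right)$
$- \frac{87469}{M{\left(-151 \right)}} = - \frac{87469}{\left(-151\right) \left(8 - 151\right)} = - \frac{87469}{\left(-151\right) \left(-143\right)} = - \frac{87469}{21593}$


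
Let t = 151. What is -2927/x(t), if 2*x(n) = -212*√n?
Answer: 2927*√151/16006 ≈ 2.2471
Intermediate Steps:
x(n) = -106*√n (x(n) = (-212*√n)/2 = -106*√n)
-2927/x(t) = -2927*(-√151/16006) = -(-2927)*√151/16006 = 2927*√151/16006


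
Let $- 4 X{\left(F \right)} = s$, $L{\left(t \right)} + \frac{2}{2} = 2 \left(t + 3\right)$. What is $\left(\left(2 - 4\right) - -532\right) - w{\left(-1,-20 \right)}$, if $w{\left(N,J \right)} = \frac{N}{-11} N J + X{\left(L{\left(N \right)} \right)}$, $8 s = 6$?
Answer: $\frac{92993}{176} \approx 528.37$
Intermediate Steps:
$L{\left(t \right)} = 5 + 2 t$ ($L{\left(t \right)} = -1 + 2 \left(t + 3\right) = -1 + 2 \left(3 + t\right) = -1 + \left(6 + 2 t\right) = 5 + 2 t$)
$s = \frac{3}{4}$ ($s = \frac{1}{8} \cdot 6 = \frac{3}{4} \approx 0.75$)
$X{\left(F \right)} = - \frac{3}{16}$ ($X{\left(F \right)} = \left(- \frac{1}{4}\right) \frac{3}{4} = - \frac{3}{16}$)
$w{\left(N,J \right)} = - \frac{3}{16} - \frac{J N^{2}}{11}$ ($w{\left(N,J \right)} = \frac{N}{-11} N J - \frac{3}{16} = N \left(- \frac{1}{11}\right) N J - \frac{3}{16} = - \frac{N}{11} N J - \frac{3}{16} = - \frac{N^{2}}{11} J - \frac{3}{16} = - \frac{J N^{2}}{11} - \frac{3}{16} = - \frac{3}{16} - \frac{J N^{2}}{11}$)
$\left(\left(2 - 4\right) - -532\right) - w{\left(-1,-20 \right)} = \left(\left(2 - 4\right) - -532\right) - \left(- \frac{3}{16} - - \frac{20 \left(-1\right)^{2}}{11}\right) = \left(-2 + 532\right) - \left(- \frac{3}{16} - \left(- \frac{20}{11}\right) 1\right) = 530 - \left(- \frac{3}{16} + \frac{20}{11}\right) = 530 - \frac{287}{176} = \frac{92993}{176}$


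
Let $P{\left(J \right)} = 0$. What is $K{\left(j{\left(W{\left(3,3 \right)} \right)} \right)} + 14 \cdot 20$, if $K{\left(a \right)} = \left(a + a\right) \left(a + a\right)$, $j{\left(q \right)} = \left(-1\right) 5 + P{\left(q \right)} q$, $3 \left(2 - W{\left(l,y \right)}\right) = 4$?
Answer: $380$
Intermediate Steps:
$W{\left(l,y \right)} = \frac{2}{3}$ ($W{\left(l,y \right)} = 2 - \frac{4}{3} = \frac{2}{3}$)
$j{\left(q \right)} = -5$ ($j{\left(q \right)} = \left(-1\right) 5 + 0 q = -5 + 0 = -5$)
$K{\left(a \right)} = 4 a^{2}$ ($K{\left(a \right)} = 2 a 2 a = 4 a^{2}$)
$K{\left(j{\left(W{\left(3,3 \right)} \right)} \right)} + 14 \cdot 20 = 4 \left(-5\right)^{2} + 14 \cdot 20 = 4 \cdot 25 + 280 = 100 + 280 = 380$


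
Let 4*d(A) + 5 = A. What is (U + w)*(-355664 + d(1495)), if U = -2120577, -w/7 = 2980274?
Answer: 16330970244585/2 ≈ 8.1655e+12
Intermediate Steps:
w = -20861918 (w = -7*2980274 = -20861918)
d(A) = -5/4 + A/4
(U + w)*(-355664 + d(1495)) = (-2120577 - 20861918)*(-355664 + (-5/4 + (1/4)*1495)) = -22982495*(-355664 + (-5/4 + 1495/4)) = -22982495*(-355664 + 745/2) = -22982495*(-710583/2) = 16330970244585/2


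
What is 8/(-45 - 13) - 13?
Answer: -381/29 ≈ -13.138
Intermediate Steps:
8/(-45 - 13) - 13 = 8/(-58) - 13 = -1/58*8 - 13 = -4/29 - 13 = -381/29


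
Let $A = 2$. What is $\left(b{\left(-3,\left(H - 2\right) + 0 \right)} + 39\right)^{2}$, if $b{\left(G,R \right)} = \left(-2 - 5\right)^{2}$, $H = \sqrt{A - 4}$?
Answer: $7744$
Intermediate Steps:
$H = i \sqrt{2}$ ($H = \sqrt{2 - 4} = \sqrt{-2} = i \sqrt{2} \approx 1.4142 i$)
$b{\left(G,R \right)} = 49$ ($b{\left(G,R \right)} = \left(-7\right)^{2} = 49$)
$\left(b{\left(-3,\left(H - 2\right) + 0 \right)} + 39\right)^{2} = \left(49 + 39\right)^{2} = 88^{2} = 7744$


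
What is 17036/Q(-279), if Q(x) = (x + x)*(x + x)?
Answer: 4259/77841 ≈ 0.054714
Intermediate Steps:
Q(x) = 4*x² (Q(x) = (2*x)*(2*x) = 4*x²)
17036/Q(-279) = 17036/((4*(-279)²)) = 17036/((4*77841)) = 17036/311364 = 17036*(1/311364) = 4259/77841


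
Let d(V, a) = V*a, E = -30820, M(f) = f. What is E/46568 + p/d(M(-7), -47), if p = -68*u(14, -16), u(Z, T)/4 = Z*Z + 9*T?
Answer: -167199393/3830218 ≈ -43.653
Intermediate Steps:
u(Z, T) = 4*Z² + 36*T (u(Z, T) = 4*(Z*Z + 9*T) = 4*(Z² + 9*T) = 4*Z² + 36*T)
p = -14144 (p = -68*(4*14² + 36*(-16)) = -68*(4*196 - 576) = -68*(784 - 576) = -68*208 = -14144)
E/46568 + p/d(M(-7), -47) = -30820/46568 - 14144/((-7*(-47))) = -30820*1/46568 - 14144/329 = -7705/11642 - 14144*1/329 = -7705/11642 - 14144/329 = -167199393/3830218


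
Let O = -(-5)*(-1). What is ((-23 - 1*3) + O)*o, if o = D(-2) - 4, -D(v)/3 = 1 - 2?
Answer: 31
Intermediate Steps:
D(v) = 3 (D(v) = -3*(1 - 2) = -3*(-1) = 3)
o = -1 (o = 3 - 4 = -1)
O = -5 (O = -1*5 = -5)
((-23 - 1*3) + O)*o = ((-23 - 1*3) - 5)*(-1) = ((-23 - 3) - 5)*(-1) = (-26 - 5)*(-1) = -31*(-1) = 31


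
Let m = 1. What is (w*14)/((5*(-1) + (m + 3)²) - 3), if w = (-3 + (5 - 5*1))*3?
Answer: -63/4 ≈ -15.750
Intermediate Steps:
w = -9 (w = (-3 + (5 - 5))*3 = (-3 + 0)*3 = -3*3 = -9)
(w*14)/((5*(-1) + (m + 3)²) - 3) = (-9*14)/((5*(-1) + (1 + 3)²) - 3) = -126/((-5 + 4²) - 3) = -126/((-5 + 16) - 3) = -126/(11 - 3) = -126/8 = -126*⅛ = -63/4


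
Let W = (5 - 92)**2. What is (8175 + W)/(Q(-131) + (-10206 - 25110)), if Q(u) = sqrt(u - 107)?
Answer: -278007552/623610047 - 7872*I*sqrt(238)/623610047 ≈ -0.4458 - 0.00019474*I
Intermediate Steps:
Q(u) = sqrt(-107 + u)
W = 7569 (W = (-87)**2 = 7569)
(8175 + W)/(Q(-131) + (-10206 - 25110)) = (8175 + 7569)/(sqrt(-107 - 131) + (-10206 - 25110)) = 15744/(sqrt(-238) - 35316) = 15744/(I*sqrt(238) - 35316) = 15744/(-35316 + I*sqrt(238))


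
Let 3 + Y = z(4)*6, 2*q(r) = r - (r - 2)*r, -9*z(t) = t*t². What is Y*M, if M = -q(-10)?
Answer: -8905/3 ≈ -2968.3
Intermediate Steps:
z(t) = -t³/9 (z(t) = -t*t²/9 = -t³/9)
q(r) = r/2 - r*(-2 + r)/2 (q(r) = (r - (r - 2)*r)/2 = (r - (-2 + r)*r)/2 = (r - r*(-2 + r))/2 = r/2 - r*(-2 + r)/2)
M = 65 (M = -(-10)*(3 - 1*(-10))/2 = -(-10)*(3 + 10)/2 = -(-10)*13/2 = -1*(-65) = 65)
Y = -137/3 (Y = -3 - ⅑*4³*6 = -3 - ⅑*64*6 = -3 - 64/9*6 = -3 - 128/3 = -137/3 ≈ -45.667)
Y*M = -137/3*65 = -8905/3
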